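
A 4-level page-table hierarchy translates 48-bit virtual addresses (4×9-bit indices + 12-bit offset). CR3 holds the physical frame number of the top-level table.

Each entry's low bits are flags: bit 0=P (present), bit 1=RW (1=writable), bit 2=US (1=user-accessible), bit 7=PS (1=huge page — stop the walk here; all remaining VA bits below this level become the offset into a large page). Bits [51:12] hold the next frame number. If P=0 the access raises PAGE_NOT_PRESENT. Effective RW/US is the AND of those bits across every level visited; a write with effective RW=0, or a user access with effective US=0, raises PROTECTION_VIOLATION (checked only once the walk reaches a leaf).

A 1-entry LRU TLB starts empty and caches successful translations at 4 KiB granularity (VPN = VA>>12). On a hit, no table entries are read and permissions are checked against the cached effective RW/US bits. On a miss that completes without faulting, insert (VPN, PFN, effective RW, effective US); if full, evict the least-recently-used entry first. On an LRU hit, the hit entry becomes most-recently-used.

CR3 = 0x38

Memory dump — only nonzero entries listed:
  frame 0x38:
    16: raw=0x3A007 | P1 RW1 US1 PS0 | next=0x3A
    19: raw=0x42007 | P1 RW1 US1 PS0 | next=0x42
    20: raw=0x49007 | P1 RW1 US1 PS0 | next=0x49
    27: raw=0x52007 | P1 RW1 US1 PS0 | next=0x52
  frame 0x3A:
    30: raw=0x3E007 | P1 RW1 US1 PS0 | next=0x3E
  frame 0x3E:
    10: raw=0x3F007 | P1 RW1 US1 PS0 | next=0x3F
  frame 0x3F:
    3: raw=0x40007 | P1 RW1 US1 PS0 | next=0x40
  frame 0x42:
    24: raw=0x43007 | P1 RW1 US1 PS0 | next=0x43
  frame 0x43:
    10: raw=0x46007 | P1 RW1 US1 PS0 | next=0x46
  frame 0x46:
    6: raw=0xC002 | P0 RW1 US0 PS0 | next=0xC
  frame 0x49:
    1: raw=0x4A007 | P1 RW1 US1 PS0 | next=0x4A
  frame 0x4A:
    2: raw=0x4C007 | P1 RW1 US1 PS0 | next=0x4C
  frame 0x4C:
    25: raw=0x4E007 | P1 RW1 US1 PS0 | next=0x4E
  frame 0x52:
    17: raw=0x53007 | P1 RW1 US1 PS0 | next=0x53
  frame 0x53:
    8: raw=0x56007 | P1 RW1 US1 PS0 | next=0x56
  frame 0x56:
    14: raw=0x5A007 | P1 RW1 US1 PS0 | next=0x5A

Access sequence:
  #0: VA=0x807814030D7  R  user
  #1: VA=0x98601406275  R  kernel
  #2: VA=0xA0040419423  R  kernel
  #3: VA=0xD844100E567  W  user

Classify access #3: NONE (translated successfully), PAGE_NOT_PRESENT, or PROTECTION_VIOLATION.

Walk each access:
#0 VA=0x807814030D7 (r,user):
  L0 @0x38[16] → 0x3A007  P=1,RW=1,US=1,PS=0
  L1 @0x3A[30] → 0x3E007  P=1,RW=1,US=1,PS=0
  L2 @0x3E[10] → 0x3F007  P=1,RW=1,US=1,PS=0
  L3 @0x3F[3] → 0x40007  P=1,RW=1,US=1,PS=0
  → PA=0x400D7  (4 entries read)
#1 VA=0x98601406275 (r,kernel):
  L0 @0x38[19] → 0x42007  P=1,RW=1,US=1,PS=0
  L1 @0x42[24] → 0x43007  P=1,RW=1,US=1,PS=0
  L2 @0x43[10] → 0x46007  P=1,RW=1,US=1,PS=0
  L3 @0x46[6] → 0xC002  P=0,RW=1,US=0,PS=0
  ✗ PAGE_NOT_PRESENT  [4 reads]
#2 VA=0xA0040419423 (r,kernel):
  L0 @0x38[20] → 0x49007  P=1,RW=1,US=1,PS=0
  L1 @0x49[1] → 0x4A007  P=1,RW=1,US=1,PS=0
  L2 @0x4A[2] → 0x4C007  P=1,RW=1,US=1,PS=0
  L3 @0x4C[25] → 0x4E007  P=1,RW=1,US=1,PS=0
  → PA=0x4E423  (4 entries read)
#3 VA=0xD844100E567 (w,user):
  L0 @0x38[27] → 0x52007  P=1,RW=1,US=1,PS=0
  L1 @0x52[17] → 0x53007  P=1,RW=1,US=1,PS=0
  L2 @0x53[8] → 0x56007  P=1,RW=1,US=1,PS=0
  L3 @0x56[14] → 0x5A007  P=1,RW=1,US=1,PS=0
  → PA=0x5A567  (4 entries read)

Access #3 fault: NONE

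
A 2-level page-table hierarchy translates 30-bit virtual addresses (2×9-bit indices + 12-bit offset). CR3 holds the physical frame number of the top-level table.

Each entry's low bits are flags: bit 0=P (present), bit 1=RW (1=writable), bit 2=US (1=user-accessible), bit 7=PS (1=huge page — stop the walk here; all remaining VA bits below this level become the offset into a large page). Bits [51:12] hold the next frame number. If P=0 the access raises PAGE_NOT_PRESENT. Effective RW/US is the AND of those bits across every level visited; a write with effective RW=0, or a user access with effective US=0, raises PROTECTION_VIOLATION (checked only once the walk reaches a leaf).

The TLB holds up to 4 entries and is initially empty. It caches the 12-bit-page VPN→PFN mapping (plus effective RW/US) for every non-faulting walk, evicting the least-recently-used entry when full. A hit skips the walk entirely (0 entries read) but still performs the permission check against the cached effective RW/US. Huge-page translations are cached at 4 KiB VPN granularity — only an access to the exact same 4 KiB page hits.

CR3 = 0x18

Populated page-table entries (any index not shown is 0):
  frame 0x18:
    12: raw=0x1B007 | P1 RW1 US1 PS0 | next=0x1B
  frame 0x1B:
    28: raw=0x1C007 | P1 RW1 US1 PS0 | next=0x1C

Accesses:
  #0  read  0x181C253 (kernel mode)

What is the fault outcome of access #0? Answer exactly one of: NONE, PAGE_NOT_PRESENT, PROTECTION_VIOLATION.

Per-access translation:
#0 VA=0x181C253 (r,kernel):
  L0 @0x18[12] → 0x1B007  P=1,RW=1,US=1,PS=0
  L1 @0x1B[28] → 0x1C007  P=1,RW=1,US=1,PS=0
  ⇒ phys 0x1C253  [2 reads]

Access #0 fault: NONE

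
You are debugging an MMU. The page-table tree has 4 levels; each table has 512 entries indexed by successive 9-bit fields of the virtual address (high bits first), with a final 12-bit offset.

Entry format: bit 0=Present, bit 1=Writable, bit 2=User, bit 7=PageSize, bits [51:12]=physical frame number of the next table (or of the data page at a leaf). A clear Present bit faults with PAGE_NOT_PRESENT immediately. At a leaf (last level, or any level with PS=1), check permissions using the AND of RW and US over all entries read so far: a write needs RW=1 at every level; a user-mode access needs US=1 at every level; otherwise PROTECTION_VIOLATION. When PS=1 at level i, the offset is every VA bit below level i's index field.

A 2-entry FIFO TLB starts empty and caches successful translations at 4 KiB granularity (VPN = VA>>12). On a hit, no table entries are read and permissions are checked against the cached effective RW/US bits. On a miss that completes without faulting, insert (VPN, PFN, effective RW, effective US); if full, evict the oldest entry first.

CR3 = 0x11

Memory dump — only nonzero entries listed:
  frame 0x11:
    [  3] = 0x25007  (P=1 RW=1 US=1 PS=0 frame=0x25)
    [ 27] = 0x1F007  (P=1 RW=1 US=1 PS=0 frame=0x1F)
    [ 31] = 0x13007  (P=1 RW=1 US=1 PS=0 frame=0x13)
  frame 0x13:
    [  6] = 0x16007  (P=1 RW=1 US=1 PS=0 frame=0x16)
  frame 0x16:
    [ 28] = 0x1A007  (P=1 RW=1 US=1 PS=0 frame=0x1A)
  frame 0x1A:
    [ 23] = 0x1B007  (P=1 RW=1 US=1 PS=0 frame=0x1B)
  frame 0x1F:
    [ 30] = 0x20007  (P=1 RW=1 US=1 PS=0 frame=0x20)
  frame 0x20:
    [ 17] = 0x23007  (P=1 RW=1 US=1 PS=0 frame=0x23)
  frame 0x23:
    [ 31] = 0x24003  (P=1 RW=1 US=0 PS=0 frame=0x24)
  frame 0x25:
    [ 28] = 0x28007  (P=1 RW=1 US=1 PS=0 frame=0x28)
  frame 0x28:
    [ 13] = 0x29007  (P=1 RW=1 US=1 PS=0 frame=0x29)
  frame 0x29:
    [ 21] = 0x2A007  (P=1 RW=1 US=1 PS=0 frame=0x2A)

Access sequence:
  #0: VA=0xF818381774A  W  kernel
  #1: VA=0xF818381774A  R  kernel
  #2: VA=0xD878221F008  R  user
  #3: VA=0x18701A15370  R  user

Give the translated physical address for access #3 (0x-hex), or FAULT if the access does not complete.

Trace:
#0 VA=0xF818381774A (w,kernel):
  [0] read 0x11 idx=31: raw=0x13007 flags P=1 W=1 U=1 S=0
  [1] read 0x13 idx=6: raw=0x16007 flags P=1 W=1 U=1 S=0
  [2] read 0x16 idx=28: raw=0x1A007 flags P=1 W=1 U=1 S=0
  [3] read 0x1A idx=23: raw=0x1B007 flags P=1 W=1 U=1 S=0
  → PA=0x1B74A  (4 entries read)
#1 VA=0xF818381774A (r,kernel):
  TLB hit vpn=0xF8183817 → PA=0x1B74A
#2 VA=0xD878221F008 (r,user):
  [0] read 0x11 idx=27: raw=0x1F007 flags P=1 W=1 U=1 S=0
  [1] read 0x1F idx=30: raw=0x20007 flags P=1 W=1 U=1 S=0
  [2] read 0x20 idx=17: raw=0x23007 flags P=1 W=1 U=1 S=0
  [3] read 0x23 idx=31: raw=0x24003 flags P=1 W=1 U=0 S=0
  ⇒ fault: PROTECTION_VIOLATION  — 4 lookups
#3 VA=0x18701A15370 (r,user):
  [0] read 0x11 idx=3: raw=0x25007 flags P=1 W=1 U=1 S=0
  [1] read 0x25 idx=28: raw=0x28007 flags P=1 W=1 U=1 S=0
  [2] read 0x28 idx=13: raw=0x29007 flags P=1 W=1 U=1 S=0
  [3] read 0x29 idx=21: raw=0x2A007 flags P=1 W=1 U=1 S=0
  → PA=0x2A370  (4 entries read)

Access #3 PA: 0x2A370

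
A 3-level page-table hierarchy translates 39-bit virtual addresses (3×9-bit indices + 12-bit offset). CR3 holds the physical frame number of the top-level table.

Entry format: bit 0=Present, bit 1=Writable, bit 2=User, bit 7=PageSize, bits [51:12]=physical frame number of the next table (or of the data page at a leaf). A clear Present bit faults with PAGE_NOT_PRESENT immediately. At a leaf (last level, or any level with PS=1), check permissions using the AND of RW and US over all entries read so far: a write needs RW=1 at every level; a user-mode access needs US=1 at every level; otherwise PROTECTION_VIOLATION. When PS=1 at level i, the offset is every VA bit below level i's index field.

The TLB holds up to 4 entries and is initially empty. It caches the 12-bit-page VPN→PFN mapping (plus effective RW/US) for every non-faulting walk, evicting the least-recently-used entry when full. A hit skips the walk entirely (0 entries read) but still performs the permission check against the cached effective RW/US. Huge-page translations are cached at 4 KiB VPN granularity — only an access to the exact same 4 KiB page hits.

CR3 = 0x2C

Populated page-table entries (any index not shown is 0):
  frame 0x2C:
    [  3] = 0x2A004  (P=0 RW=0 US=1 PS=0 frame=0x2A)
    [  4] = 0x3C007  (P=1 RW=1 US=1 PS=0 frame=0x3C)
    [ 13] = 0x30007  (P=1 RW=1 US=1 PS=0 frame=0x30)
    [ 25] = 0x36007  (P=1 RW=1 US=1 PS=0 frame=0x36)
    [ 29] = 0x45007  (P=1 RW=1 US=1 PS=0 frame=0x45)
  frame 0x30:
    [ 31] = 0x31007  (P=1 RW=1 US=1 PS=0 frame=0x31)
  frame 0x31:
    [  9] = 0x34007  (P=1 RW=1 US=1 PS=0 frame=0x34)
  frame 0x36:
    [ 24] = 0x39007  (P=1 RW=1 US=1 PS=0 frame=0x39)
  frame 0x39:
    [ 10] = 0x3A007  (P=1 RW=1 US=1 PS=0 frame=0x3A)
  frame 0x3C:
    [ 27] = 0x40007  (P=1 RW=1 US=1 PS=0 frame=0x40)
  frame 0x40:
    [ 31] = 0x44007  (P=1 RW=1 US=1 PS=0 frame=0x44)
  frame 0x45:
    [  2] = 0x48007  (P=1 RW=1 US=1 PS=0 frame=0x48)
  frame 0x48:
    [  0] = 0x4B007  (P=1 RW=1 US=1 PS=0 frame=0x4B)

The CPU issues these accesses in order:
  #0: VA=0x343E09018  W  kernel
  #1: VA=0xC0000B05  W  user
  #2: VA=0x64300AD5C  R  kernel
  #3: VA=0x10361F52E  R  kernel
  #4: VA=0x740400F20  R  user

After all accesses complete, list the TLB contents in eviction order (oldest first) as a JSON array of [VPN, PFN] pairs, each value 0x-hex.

Per-access translation:
#0 VA=0x343E09018 (w,kernel):
  lvl0: tbl 0x2C, slot 13 ⇒ 0x30007 (P1/RW1/US1/PS0)
  lvl1: tbl 0x30, slot 31 ⇒ 0x31007 (P1/RW1/US1/PS0)
  lvl2: tbl 0x31, slot 9 ⇒ 0x34007 (P1/RW1/US1/PS0)
  ✓ 0x34018  — 3 lookups
#1 VA=0xC0000B05 (w,user):
  lvl0: tbl 0x2C, slot 3 ⇒ 0x2A004 (P0/RW0/US1/PS0)
  ✗ PAGE_NOT_PRESENT  [1 reads]
#2 VA=0x64300AD5C (r,kernel):
  lvl0: tbl 0x2C, slot 25 ⇒ 0x36007 (P1/RW1/US1/PS0)
  lvl1: tbl 0x36, slot 24 ⇒ 0x39007 (P1/RW1/US1/PS0)
  lvl2: tbl 0x39, slot 10 ⇒ 0x3A007 (P1/RW1/US1/PS0)
  ✓ 0x3AD5C  — 3 lookups
#3 VA=0x10361F52E (r,kernel):
  lvl0: tbl 0x2C, slot 4 ⇒ 0x3C007 (P1/RW1/US1/PS0)
  lvl1: tbl 0x3C, slot 27 ⇒ 0x40007 (P1/RW1/US1/PS0)
  lvl2: tbl 0x40, slot 31 ⇒ 0x44007 (P1/RW1/US1/PS0)
  ✓ 0x4452E  — 3 lookups
#4 VA=0x740400F20 (r,user):
  lvl0: tbl 0x2C, slot 29 ⇒ 0x45007 (P1/RW1/US1/PS0)
  lvl1: tbl 0x45, slot 2 ⇒ 0x48007 (P1/RW1/US1/PS0)
  lvl2: tbl 0x48, slot 0 ⇒ 0x4B007 (P1/RW1/US1/PS0)
  ✓ 0x4BF20  — 3 lookups

TLB: [["0x343E09", "0x34"], ["0x64300A", "0x3A"], ["0x10361F", "0x44"], ["0x740400", "0x4B"]]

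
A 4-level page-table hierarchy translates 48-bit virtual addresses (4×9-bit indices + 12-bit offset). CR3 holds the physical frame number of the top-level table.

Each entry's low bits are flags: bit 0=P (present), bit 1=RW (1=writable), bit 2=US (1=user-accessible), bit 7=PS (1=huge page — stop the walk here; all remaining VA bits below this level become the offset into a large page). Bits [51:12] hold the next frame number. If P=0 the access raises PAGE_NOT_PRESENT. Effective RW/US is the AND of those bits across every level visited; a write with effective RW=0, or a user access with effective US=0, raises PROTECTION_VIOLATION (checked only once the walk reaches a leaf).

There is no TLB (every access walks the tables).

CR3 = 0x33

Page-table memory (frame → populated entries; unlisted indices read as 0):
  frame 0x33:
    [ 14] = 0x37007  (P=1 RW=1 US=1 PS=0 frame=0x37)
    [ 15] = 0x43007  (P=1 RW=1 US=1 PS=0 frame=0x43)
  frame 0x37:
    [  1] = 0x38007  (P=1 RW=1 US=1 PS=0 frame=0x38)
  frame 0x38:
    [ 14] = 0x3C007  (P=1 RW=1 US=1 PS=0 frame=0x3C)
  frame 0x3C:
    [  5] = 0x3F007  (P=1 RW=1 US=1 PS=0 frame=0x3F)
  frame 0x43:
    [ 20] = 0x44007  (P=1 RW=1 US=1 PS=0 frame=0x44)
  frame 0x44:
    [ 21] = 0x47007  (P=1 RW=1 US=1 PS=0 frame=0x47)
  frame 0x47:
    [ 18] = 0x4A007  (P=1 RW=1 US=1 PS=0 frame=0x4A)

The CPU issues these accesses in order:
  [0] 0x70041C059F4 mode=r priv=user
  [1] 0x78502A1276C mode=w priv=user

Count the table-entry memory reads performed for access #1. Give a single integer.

Walk each access:
#0 VA=0x70041C059F4 (r,user):
  [0] read 0x33 idx=14: raw=0x37007 flags P=1 W=1 U=1 S=0
  [1] read 0x37 idx=1: raw=0x38007 flags P=1 W=1 U=1 S=0
  [2] read 0x38 idx=14: raw=0x3C007 flags P=1 W=1 U=1 S=0
  [3] read 0x3C idx=5: raw=0x3F007 flags P=1 W=1 U=1 S=0
  ⇒ phys 0x3F9F4  [4 reads]
#1 VA=0x78502A1276C (w,user):
  [0] read 0x33 idx=15: raw=0x43007 flags P=1 W=1 U=1 S=0
  [1] read 0x43 idx=20: raw=0x44007 flags P=1 W=1 U=1 S=0
  [2] read 0x44 idx=21: raw=0x47007 flags P=1 W=1 U=1 S=0
  [3] read 0x47 idx=18: raw=0x4A007 flags P=1 W=1 U=1 S=0
  ⇒ phys 0x4A76C  [4 reads]

Entries read for #1: 4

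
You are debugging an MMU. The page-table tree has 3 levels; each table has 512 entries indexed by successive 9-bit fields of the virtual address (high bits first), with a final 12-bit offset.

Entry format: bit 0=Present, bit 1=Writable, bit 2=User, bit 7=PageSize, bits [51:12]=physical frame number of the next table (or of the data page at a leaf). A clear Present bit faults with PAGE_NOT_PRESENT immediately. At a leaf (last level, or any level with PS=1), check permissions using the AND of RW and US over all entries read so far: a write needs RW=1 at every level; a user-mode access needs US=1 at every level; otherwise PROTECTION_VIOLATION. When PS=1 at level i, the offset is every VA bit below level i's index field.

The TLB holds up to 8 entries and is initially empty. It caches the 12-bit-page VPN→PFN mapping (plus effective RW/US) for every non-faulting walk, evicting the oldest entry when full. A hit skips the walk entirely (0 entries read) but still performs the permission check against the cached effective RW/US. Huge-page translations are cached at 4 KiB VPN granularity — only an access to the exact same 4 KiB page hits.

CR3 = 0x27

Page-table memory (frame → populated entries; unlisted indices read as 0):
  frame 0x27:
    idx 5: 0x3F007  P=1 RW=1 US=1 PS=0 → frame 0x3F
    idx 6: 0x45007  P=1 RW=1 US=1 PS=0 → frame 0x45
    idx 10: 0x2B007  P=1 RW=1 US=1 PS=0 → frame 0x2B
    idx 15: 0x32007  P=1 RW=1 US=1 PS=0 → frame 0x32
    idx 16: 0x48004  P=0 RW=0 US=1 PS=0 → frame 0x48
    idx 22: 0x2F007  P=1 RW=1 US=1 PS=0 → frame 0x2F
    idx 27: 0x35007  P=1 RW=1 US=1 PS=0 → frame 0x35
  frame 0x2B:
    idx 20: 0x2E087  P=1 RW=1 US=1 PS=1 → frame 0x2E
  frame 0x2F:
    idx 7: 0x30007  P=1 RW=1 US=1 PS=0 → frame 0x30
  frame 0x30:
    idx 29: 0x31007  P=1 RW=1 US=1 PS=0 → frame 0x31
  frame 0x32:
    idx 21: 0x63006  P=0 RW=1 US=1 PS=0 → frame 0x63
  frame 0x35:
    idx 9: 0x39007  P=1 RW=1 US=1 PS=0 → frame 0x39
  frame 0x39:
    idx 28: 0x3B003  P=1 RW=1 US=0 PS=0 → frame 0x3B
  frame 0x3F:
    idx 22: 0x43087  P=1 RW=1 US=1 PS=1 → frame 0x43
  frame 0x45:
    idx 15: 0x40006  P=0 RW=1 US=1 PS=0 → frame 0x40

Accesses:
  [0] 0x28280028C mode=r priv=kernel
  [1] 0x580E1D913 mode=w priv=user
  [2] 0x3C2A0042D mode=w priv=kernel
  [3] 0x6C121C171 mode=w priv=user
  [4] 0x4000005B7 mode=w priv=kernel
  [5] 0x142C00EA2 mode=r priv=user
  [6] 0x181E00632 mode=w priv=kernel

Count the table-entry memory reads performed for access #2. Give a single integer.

Walk each access:
#0 VA=0x28280028C (r,kernel):
  L0 @0x27[10] → 0x2B007  P=1,RW=1,US=1,PS=0
  L1 @0x2B[20] → 0x2E087  P=1,RW=1,US=1,PS=1
  → PA=0x2E28C (huge @L1)  (2 entries read)
#1 VA=0x580E1D913 (w,user):
  L0 @0x27[22] → 0x2F007  P=1,RW=1,US=1,PS=0
  L1 @0x2F[7] → 0x30007  P=1,RW=1,US=1,PS=0
  L2 @0x30[29] → 0x31007  P=1,RW=1,US=1,PS=0
  → PA=0x31913  (3 entries read)
#2 VA=0x3C2A0042D (w,kernel):
  L0 @0x27[15] → 0x32007  P=1,RW=1,US=1,PS=0
  L1 @0x32[21] → 0x63006  P=0,RW=1,US=1,PS=0
  ✗ PAGE_NOT_PRESENT  [2 reads]
#3 VA=0x6C121C171 (w,user):
  L0 @0x27[27] → 0x35007  P=1,RW=1,US=1,PS=0
  L1 @0x35[9] → 0x39007  P=1,RW=1,US=1,PS=0
  L2 @0x39[28] → 0x3B003  P=1,RW=1,US=0,PS=0
  ✗ PROTECTION_VIOLATION  [3 reads]
#4 VA=0x4000005B7 (w,kernel):
  L0 @0x27[16] → 0x48004  P=0,RW=0,US=1,PS=0
  ✗ PAGE_NOT_PRESENT  [1 reads]
#5 VA=0x142C00EA2 (r,user):
  L0 @0x27[5] → 0x3F007  P=1,RW=1,US=1,PS=0
  L1 @0x3F[22] → 0x43087  P=1,RW=1,US=1,PS=1
  → PA=0x43EA2 (huge @L1)  (2 entries read)
#6 VA=0x181E00632 (w,kernel):
  L0 @0x27[6] → 0x45007  P=1,RW=1,US=1,PS=0
  L1 @0x45[15] → 0x40006  P=0,RW=1,US=1,PS=0
  ✗ PAGE_NOT_PRESENT  [2 reads]

Entries read for #2: 2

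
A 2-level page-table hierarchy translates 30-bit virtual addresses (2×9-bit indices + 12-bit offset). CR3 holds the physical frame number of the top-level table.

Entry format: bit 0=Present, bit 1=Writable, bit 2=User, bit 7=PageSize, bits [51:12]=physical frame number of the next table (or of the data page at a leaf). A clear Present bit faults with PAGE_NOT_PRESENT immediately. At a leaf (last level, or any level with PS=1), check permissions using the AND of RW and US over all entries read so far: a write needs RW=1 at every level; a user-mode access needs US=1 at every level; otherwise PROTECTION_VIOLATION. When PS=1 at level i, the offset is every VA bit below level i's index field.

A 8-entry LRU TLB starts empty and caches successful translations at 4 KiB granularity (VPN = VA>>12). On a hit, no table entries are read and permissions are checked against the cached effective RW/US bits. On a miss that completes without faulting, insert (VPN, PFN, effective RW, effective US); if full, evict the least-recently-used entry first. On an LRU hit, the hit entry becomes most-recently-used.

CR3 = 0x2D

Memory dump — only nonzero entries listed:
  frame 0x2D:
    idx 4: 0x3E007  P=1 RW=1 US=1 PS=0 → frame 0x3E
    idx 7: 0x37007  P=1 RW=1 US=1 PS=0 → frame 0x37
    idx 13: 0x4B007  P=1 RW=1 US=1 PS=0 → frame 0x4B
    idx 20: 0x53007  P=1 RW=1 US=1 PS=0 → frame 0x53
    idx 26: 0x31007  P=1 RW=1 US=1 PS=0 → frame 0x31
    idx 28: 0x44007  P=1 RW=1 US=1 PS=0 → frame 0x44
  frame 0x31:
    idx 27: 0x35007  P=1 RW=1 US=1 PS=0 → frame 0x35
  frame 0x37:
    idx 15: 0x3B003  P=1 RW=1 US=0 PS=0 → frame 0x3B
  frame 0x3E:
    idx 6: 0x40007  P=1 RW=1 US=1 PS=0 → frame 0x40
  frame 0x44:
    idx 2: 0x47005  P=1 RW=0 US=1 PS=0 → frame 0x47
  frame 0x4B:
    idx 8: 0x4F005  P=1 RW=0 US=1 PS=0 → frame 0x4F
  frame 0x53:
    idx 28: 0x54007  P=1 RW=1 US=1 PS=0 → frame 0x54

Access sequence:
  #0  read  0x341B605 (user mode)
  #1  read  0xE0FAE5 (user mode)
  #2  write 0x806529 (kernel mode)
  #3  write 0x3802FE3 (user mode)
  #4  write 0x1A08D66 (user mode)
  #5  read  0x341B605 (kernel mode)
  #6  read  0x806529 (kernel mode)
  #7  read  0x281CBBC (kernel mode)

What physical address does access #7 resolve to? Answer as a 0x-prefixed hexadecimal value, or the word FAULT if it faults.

Per-access translation:
#0 VA=0x341B605 (r,user):
  L0 @0x2D[26] → 0x31007  P=1,RW=1,US=1,PS=0
  L1 @0x31[27] → 0x35007  P=1,RW=1,US=1,PS=0
  ✓ 0x35605  — 2 lookups
#1 VA=0xE0FAE5 (r,user):
  L0 @0x2D[7] → 0x37007  P=1,RW=1,US=1,PS=0
  L1 @0x37[15] → 0x3B003  P=1,RW=1,US=0,PS=0
  ✗ PROTECTION_VIOLATION  [2 reads]
#2 VA=0x806529 (w,kernel):
  L0 @0x2D[4] → 0x3E007  P=1,RW=1,US=1,PS=0
  L1 @0x3E[6] → 0x40007  P=1,RW=1,US=1,PS=0
  ✓ 0x40529  — 2 lookups
#3 VA=0x3802FE3 (w,user):
  L0 @0x2D[28] → 0x44007  P=1,RW=1,US=1,PS=0
  L1 @0x44[2] → 0x47005  P=1,RW=0,US=1,PS=0
  ✗ PROTECTION_VIOLATION  [2 reads]
#4 VA=0x1A08D66 (w,user):
  L0 @0x2D[13] → 0x4B007  P=1,RW=1,US=1,PS=0
  L1 @0x4B[8] → 0x4F005  P=1,RW=0,US=1,PS=0
  ✗ PROTECTION_VIOLATION  [2 reads]
#5 VA=0x341B605 (r,kernel):
  TLB hit vpn=0x341B → PA=0x35605
#6 VA=0x806529 (r,kernel):
  TLB hit vpn=0x806 → PA=0x40529
#7 VA=0x281CBBC (r,kernel):
  L0 @0x2D[20] → 0x53007  P=1,RW=1,US=1,PS=0
  L1 @0x53[28] → 0x54007  P=1,RW=1,US=1,PS=0
  ✓ 0x54BBC  — 2 lookups

Access #7 PA: 0x54BBC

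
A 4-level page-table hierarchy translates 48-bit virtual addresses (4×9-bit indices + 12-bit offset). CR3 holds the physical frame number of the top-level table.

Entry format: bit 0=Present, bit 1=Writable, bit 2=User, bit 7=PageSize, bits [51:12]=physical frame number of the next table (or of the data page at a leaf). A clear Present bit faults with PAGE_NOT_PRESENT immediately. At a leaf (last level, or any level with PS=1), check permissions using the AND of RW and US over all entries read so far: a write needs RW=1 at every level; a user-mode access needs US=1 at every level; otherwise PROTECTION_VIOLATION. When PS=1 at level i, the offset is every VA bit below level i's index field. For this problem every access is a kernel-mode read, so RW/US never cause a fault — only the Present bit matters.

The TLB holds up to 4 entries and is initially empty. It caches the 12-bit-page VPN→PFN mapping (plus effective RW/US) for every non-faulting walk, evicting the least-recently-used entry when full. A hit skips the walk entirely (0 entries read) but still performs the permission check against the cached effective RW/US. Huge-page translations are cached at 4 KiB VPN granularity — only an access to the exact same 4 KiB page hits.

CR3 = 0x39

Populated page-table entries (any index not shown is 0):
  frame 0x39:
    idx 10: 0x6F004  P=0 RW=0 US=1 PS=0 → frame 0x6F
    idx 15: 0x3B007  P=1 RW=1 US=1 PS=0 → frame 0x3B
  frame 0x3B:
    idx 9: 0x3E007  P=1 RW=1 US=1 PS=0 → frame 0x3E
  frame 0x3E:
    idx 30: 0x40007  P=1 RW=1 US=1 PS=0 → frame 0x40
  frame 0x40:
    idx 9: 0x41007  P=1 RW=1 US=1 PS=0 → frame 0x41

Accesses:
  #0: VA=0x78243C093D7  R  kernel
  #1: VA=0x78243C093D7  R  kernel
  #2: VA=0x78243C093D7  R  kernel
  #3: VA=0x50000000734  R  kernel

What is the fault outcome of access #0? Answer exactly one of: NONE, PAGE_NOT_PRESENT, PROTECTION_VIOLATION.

Per-access translation:
#0 VA=0x78243C093D7 (r,kernel):
  L0 @0x39[15] → 0x3B007  P=1,RW=1,US=1,PS=0
  L1 @0x3B[9] → 0x3E007  P=1,RW=1,US=1,PS=0
  L2 @0x3E[30] → 0x40007  P=1,RW=1,US=1,PS=0
  L3 @0x40[9] → 0x41007  P=1,RW=1,US=1,PS=0
  ✓ 0x413D7  — 4 lookups
#1 VA=0x78243C093D7 (r,kernel):
  TLB hit vpn=0x78243C09 → PA=0x413D7
#2 VA=0x78243C093D7 (r,kernel):
  TLB hit vpn=0x78243C09 → PA=0x413D7
#3 VA=0x50000000734 (r,kernel):
  L0 @0x39[10] → 0x6F004  P=0,RW=0,US=1,PS=0
  ✗ PAGE_NOT_PRESENT  [1 reads]

Access #0 fault: NONE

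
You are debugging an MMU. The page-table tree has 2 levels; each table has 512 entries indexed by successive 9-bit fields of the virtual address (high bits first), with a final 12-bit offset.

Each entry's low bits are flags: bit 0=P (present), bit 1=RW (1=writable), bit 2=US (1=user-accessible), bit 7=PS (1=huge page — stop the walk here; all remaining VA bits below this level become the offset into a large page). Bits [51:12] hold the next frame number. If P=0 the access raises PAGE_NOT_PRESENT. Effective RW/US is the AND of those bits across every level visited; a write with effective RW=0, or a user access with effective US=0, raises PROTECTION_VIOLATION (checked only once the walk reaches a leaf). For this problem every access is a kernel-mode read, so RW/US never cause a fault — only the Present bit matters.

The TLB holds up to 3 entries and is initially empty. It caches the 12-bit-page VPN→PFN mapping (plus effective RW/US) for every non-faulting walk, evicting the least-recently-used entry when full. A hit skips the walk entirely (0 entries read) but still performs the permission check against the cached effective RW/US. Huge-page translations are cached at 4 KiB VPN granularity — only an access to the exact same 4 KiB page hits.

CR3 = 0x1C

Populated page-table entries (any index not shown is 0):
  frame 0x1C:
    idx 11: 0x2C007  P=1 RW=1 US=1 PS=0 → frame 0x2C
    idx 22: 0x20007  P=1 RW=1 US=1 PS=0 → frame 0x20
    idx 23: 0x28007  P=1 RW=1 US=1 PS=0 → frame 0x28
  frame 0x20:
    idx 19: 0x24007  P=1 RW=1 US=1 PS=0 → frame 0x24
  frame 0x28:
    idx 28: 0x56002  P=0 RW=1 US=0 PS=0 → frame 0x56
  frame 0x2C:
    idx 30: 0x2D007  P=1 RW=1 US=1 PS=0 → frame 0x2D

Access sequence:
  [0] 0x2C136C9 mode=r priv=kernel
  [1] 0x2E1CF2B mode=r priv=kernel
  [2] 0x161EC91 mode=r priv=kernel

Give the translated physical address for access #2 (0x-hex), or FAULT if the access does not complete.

Trace:
#0 VA=0x2C136C9 (r,kernel):
  [0] read 0x1C idx=22: raw=0x20007 flags P=1 W=1 U=1 S=0
  [1] read 0x20 idx=19: raw=0x24007 flags P=1 W=1 U=1 S=0
  → PA=0x246C9  (2 entries read)
#1 VA=0x2E1CF2B (r,kernel):
  [0] read 0x1C idx=23: raw=0x28007 flags P=1 W=1 U=1 S=0
  [1] read 0x28 idx=28: raw=0x56002 flags P=0 W=1 U=0 S=0
  → PAGE_NOT_PRESENT  (2 entries read)
#2 VA=0x161EC91 (r,kernel):
  [0] read 0x1C idx=11: raw=0x2C007 flags P=1 W=1 U=1 S=0
  [1] read 0x2C idx=30: raw=0x2D007 flags P=1 W=1 U=1 S=0
  → PA=0x2DC91  (2 entries read)

Access #2 PA: 0x2DC91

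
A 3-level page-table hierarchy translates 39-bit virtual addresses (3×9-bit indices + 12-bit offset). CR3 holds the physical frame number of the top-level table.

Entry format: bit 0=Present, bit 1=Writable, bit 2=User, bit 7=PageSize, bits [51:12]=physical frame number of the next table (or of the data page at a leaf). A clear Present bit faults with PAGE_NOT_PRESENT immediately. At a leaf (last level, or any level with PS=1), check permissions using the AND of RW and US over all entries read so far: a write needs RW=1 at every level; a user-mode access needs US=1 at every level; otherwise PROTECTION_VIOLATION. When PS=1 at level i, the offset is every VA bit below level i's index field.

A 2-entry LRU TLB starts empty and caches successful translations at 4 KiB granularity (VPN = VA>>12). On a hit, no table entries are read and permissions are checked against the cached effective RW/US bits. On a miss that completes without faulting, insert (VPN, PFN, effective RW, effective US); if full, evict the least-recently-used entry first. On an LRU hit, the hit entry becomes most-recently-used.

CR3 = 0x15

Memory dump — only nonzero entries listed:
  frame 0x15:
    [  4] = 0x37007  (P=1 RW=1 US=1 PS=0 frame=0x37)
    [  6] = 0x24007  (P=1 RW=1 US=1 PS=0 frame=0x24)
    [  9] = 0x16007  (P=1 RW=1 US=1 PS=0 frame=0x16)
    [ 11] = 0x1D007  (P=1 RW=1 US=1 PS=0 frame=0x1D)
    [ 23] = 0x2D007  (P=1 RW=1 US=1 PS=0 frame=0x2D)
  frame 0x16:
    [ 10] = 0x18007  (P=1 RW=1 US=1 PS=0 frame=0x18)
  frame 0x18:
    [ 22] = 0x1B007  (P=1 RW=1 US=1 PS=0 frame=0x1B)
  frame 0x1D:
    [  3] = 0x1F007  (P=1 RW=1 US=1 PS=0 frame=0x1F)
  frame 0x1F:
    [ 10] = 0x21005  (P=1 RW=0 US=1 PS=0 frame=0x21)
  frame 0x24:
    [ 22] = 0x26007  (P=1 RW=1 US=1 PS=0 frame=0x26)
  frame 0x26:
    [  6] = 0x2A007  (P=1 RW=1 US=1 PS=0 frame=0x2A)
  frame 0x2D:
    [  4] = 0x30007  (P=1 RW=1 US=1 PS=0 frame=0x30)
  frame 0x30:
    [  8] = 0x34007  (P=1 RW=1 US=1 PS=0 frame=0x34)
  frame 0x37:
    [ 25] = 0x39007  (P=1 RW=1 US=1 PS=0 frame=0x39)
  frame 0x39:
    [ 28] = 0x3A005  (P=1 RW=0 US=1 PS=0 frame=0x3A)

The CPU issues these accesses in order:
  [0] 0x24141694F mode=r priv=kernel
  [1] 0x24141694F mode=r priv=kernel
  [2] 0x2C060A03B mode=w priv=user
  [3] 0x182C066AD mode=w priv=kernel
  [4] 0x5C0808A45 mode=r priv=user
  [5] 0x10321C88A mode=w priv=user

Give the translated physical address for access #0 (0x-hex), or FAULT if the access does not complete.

Per-access translation:
#0 VA=0x24141694F (r,kernel):
  lvl0: tbl 0x15, slot 9 ⇒ 0x16007 (P1/RW1/US1/PS0)
  lvl1: tbl 0x16, slot 10 ⇒ 0x18007 (P1/RW1/US1/PS0)
  lvl2: tbl 0x18, slot 22 ⇒ 0x1B007 (P1/RW1/US1/PS0)
  → PA=0x1B94F  (3 entries read)
#1 VA=0x24141694F (r,kernel):
  TLB hit vpn=0x241416 → PA=0x1B94F
#2 VA=0x2C060A03B (w,user):
  lvl0: tbl 0x15, slot 11 ⇒ 0x1D007 (P1/RW1/US1/PS0)
  lvl1: tbl 0x1D, slot 3 ⇒ 0x1F007 (P1/RW1/US1/PS0)
  lvl2: tbl 0x1F, slot 10 ⇒ 0x21005 (P1/RW0/US1/PS0)
  → PROTECTION_VIOLATION  (3 entries read)
#3 VA=0x182C066AD (w,kernel):
  lvl0: tbl 0x15, slot 6 ⇒ 0x24007 (P1/RW1/US1/PS0)
  lvl1: tbl 0x24, slot 22 ⇒ 0x26007 (P1/RW1/US1/PS0)
  lvl2: tbl 0x26, slot 6 ⇒ 0x2A007 (P1/RW1/US1/PS0)
  → PA=0x2A6AD  (3 entries read)
#4 VA=0x5C0808A45 (r,user):
  lvl0: tbl 0x15, slot 23 ⇒ 0x2D007 (P1/RW1/US1/PS0)
  lvl1: tbl 0x2D, slot 4 ⇒ 0x30007 (P1/RW1/US1/PS0)
  lvl2: tbl 0x30, slot 8 ⇒ 0x34007 (P1/RW1/US1/PS0)
  → PA=0x34A45  (3 entries read)
#5 VA=0x10321C88A (w,user):
  lvl0: tbl 0x15, slot 4 ⇒ 0x37007 (P1/RW1/US1/PS0)
  lvl1: tbl 0x37, slot 25 ⇒ 0x39007 (P1/RW1/US1/PS0)
  lvl2: tbl 0x39, slot 28 ⇒ 0x3A005 (P1/RW0/US1/PS0)
  → PROTECTION_VIOLATION  (3 entries read)

Access #0 PA: 0x1B94F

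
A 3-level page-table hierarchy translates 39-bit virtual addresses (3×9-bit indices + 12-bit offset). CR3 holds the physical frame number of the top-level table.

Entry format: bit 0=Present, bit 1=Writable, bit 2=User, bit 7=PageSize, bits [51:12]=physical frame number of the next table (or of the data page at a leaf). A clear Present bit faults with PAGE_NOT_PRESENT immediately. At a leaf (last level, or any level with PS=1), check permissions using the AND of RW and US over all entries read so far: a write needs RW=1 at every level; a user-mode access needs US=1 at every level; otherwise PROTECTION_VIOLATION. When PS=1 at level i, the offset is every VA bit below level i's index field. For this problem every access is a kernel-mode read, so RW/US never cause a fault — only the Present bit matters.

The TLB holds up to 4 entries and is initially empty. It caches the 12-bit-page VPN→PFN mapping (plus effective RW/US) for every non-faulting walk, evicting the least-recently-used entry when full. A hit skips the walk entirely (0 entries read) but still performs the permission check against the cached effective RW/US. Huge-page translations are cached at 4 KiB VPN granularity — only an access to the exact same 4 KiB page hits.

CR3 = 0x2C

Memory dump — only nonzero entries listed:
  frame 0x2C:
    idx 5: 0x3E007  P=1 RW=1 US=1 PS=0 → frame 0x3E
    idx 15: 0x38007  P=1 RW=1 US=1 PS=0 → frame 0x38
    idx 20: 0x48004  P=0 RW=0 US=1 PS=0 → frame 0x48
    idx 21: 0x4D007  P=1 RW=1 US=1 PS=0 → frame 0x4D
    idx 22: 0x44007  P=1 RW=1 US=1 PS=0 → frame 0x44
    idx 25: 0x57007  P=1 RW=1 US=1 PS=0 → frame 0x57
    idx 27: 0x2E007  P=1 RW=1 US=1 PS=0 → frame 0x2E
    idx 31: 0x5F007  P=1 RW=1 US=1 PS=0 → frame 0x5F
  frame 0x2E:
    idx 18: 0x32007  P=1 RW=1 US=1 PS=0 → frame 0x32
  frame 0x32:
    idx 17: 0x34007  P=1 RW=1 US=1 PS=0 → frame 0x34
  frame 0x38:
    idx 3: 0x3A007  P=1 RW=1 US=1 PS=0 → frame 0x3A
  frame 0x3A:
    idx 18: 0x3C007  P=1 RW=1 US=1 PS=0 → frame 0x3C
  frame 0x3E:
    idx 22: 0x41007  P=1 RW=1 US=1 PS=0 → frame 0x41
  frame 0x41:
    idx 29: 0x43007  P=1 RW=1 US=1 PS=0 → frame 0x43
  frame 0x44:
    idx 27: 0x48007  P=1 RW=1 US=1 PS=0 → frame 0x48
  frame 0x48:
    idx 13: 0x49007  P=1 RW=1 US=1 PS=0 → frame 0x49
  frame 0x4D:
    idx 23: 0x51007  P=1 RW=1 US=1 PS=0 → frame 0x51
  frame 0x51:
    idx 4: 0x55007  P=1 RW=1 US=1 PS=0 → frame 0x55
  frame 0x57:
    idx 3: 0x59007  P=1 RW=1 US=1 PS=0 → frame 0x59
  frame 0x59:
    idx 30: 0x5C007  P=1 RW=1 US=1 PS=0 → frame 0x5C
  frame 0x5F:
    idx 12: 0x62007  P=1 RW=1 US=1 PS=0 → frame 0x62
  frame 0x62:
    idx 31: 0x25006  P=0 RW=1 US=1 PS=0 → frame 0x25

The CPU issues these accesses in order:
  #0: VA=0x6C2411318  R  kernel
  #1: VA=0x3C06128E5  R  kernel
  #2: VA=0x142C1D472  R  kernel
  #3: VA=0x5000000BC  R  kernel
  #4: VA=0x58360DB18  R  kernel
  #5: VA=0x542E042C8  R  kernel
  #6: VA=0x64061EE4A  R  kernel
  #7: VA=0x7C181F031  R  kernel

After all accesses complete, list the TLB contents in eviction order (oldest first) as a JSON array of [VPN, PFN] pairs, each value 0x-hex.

Walk each access:
#0 VA=0x6C2411318 (r,kernel):
  [0] read 0x2C idx=27: raw=0x2E007 flags P=1 W=1 U=1 S=0
  [1] read 0x2E idx=18: raw=0x32007 flags P=1 W=1 U=1 S=0
  [2] read 0x32 idx=17: raw=0x34007 flags P=1 W=1 U=1 S=0
  → PA=0x34318  (3 entries read)
#1 VA=0x3C06128E5 (r,kernel):
  [0] read 0x2C idx=15: raw=0x38007 flags P=1 W=1 U=1 S=0
  [1] read 0x38 idx=3: raw=0x3A007 flags P=1 W=1 U=1 S=0
  [2] read 0x3A idx=18: raw=0x3C007 flags P=1 W=1 U=1 S=0
  → PA=0x3C8E5  (3 entries read)
#2 VA=0x142C1D472 (r,kernel):
  [0] read 0x2C idx=5: raw=0x3E007 flags P=1 W=1 U=1 S=0
  [1] read 0x3E idx=22: raw=0x41007 flags P=1 W=1 U=1 S=0
  [2] read 0x41 idx=29: raw=0x43007 flags P=1 W=1 U=1 S=0
  → PA=0x43472  (3 entries read)
#3 VA=0x5000000BC (r,kernel):
  [0] read 0x2C idx=20: raw=0x48004 flags P=0 W=0 U=1 S=0
  ⇒ fault: PAGE_NOT_PRESENT  — 1 lookups
#4 VA=0x58360DB18 (r,kernel):
  [0] read 0x2C idx=22: raw=0x44007 flags P=1 W=1 U=1 S=0
  [1] read 0x44 idx=27: raw=0x48007 flags P=1 W=1 U=1 S=0
  [2] read 0x48 idx=13: raw=0x49007 flags P=1 W=1 U=1 S=0
  → PA=0x49B18  (3 entries read)
#5 VA=0x542E042C8 (r,kernel):
  [0] read 0x2C idx=21: raw=0x4D007 flags P=1 W=1 U=1 S=0
  [1] read 0x4D idx=23: raw=0x51007 flags P=1 W=1 U=1 S=0
  [2] read 0x51 idx=4: raw=0x55007 flags P=1 W=1 U=1 S=0
  → PA=0x552C8  (3 entries read)
#6 VA=0x64061EE4A (r,kernel):
  [0] read 0x2C idx=25: raw=0x57007 flags P=1 W=1 U=1 S=0
  [1] read 0x57 idx=3: raw=0x59007 flags P=1 W=1 U=1 S=0
  [2] read 0x59 idx=30: raw=0x5C007 flags P=1 W=1 U=1 S=0
  → PA=0x5CE4A  (3 entries read)
#7 VA=0x7C181F031 (r,kernel):
  [0] read 0x2C idx=31: raw=0x5F007 flags P=1 W=1 U=1 S=0
  [1] read 0x5F idx=12: raw=0x62007 flags P=1 W=1 U=1 S=0
  [2] read 0x62 idx=31: raw=0x25006 flags P=0 W=1 U=1 S=0
  ⇒ fault: PAGE_NOT_PRESENT  — 3 lookups

TLB: [["0x142C1D", "0x43"], ["0x58360D", "0x49"], ["0x542E04", "0x55"], ["0x64061E", "0x5C"]]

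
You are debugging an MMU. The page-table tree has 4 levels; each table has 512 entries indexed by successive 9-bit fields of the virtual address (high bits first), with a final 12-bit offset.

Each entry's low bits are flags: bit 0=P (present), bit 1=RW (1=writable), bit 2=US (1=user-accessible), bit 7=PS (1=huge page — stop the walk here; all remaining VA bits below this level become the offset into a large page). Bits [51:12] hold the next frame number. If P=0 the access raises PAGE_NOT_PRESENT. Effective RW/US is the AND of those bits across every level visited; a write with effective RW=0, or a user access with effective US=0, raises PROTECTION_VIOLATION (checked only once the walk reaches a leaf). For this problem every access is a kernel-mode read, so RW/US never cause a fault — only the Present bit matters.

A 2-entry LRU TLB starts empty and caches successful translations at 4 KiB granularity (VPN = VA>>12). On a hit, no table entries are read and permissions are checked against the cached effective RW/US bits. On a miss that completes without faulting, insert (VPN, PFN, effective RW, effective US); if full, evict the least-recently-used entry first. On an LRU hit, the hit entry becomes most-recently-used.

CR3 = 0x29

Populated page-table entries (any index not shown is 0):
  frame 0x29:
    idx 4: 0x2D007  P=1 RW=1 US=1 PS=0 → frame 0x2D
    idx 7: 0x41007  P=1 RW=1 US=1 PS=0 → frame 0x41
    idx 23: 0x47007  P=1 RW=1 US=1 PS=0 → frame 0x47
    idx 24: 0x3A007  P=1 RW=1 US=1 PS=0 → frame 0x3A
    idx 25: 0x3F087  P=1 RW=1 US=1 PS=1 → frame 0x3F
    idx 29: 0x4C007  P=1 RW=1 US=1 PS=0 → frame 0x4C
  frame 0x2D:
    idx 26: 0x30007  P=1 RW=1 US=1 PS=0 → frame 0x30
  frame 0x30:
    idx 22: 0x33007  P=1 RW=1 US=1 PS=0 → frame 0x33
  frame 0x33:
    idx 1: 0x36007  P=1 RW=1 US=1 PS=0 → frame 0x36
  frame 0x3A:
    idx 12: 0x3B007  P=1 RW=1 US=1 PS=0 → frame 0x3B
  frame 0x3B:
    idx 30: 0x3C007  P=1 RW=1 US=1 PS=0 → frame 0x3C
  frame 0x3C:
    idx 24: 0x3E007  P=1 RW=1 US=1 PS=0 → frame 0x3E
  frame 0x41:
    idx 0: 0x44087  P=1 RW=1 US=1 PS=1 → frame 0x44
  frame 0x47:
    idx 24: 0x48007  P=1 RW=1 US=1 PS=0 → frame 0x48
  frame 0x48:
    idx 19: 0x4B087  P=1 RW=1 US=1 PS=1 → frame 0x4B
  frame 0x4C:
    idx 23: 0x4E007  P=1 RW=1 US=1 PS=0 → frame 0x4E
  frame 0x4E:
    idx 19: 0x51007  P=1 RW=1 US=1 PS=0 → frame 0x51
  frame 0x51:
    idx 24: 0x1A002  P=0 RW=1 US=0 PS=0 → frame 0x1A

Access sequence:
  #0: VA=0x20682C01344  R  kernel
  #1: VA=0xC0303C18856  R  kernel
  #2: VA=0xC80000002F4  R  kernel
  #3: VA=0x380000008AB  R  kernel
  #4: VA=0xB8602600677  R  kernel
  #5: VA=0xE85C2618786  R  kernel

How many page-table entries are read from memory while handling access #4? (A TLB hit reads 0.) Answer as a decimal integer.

Per-access translation:
#0 VA=0x20682C01344 (r,kernel):
  lvl0: tbl 0x29, slot 4 ⇒ 0x2D007 (P1/RW1/US1/PS0)
  lvl1: tbl 0x2D, slot 26 ⇒ 0x30007 (P1/RW1/US1/PS0)
  lvl2: tbl 0x30, slot 22 ⇒ 0x33007 (P1/RW1/US1/PS0)
  lvl3: tbl 0x33, slot 1 ⇒ 0x36007 (P1/RW1/US1/PS0)
  → PA=0x36344  (4 entries read)
#1 VA=0xC0303C18856 (r,kernel):
  lvl0: tbl 0x29, slot 24 ⇒ 0x3A007 (P1/RW1/US1/PS0)
  lvl1: tbl 0x3A, slot 12 ⇒ 0x3B007 (P1/RW1/US1/PS0)
  lvl2: tbl 0x3B, slot 30 ⇒ 0x3C007 (P1/RW1/US1/PS0)
  lvl3: tbl 0x3C, slot 24 ⇒ 0x3E007 (P1/RW1/US1/PS0)
  → PA=0x3E856  (4 entries read)
#2 VA=0xC80000002F4 (r,kernel):
  lvl0: tbl 0x29, slot 25 ⇒ 0x3F087 (P1/RW1/US1/PS1)
  → PA=0x3F2F4 (huge @L0)  (1 entries read)
#3 VA=0x380000008AB (r,kernel):
  lvl0: tbl 0x29, slot 7 ⇒ 0x41007 (P1/RW1/US1/PS0)
  lvl1: tbl 0x41, slot 0 ⇒ 0x44087 (P1/RW1/US1/PS1)
  → PA=0x448AB (huge @L1)  (2 entries read)
#4 VA=0xB8602600677 (r,kernel):
  lvl0: tbl 0x29, slot 23 ⇒ 0x47007 (P1/RW1/US1/PS0)
  lvl1: tbl 0x47, slot 24 ⇒ 0x48007 (P1/RW1/US1/PS0)
  lvl2: tbl 0x48, slot 19 ⇒ 0x4B087 (P1/RW1/US1/PS1)
  → PA=0x4B677 (huge @L2)  (3 entries read)
#5 VA=0xE85C2618786 (r,kernel):
  lvl0: tbl 0x29, slot 29 ⇒ 0x4C007 (P1/RW1/US1/PS0)
  lvl1: tbl 0x4C, slot 23 ⇒ 0x4E007 (P1/RW1/US1/PS0)
  lvl2: tbl 0x4E, slot 19 ⇒ 0x51007 (P1/RW1/US1/PS0)
  lvl3: tbl 0x51, slot 24 ⇒ 0x1A002 (P0/RW1/US0/PS0)
  → PAGE_NOT_PRESENT  (4 entries read)

Entries read for #4: 3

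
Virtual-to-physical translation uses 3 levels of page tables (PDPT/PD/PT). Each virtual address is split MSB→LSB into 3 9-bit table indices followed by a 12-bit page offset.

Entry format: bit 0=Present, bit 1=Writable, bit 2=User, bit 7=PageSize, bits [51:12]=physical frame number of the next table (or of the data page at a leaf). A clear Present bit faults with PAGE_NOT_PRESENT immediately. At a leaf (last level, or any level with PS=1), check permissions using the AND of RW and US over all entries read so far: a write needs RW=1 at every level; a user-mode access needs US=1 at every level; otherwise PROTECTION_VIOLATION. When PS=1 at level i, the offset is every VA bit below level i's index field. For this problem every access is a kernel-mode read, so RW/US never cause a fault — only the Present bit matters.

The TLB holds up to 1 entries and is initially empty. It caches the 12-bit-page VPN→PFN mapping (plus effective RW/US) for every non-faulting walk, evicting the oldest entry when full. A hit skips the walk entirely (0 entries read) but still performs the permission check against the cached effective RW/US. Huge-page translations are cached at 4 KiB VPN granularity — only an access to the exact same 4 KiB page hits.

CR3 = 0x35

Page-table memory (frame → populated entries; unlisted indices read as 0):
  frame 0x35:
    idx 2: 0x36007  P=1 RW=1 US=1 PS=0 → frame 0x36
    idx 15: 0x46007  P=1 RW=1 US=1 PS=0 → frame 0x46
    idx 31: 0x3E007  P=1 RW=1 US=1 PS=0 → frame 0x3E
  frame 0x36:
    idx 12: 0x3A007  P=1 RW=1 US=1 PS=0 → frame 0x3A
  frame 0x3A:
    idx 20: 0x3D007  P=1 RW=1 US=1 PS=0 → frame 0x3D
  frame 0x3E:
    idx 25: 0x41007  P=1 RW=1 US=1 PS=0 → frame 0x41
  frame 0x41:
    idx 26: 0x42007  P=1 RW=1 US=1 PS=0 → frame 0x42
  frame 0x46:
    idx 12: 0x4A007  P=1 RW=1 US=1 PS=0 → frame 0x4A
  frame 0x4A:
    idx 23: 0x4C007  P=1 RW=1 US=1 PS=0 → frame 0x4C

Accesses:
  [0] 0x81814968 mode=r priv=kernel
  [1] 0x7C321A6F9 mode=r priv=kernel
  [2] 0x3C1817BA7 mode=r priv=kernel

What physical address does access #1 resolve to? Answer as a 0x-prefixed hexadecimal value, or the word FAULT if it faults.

Walk each access:
#0 VA=0x81814968 (r,kernel):
  L0: frame=0x35 idx=2 entry=0x36007 [P=1 RW=1 US=1 PS=0]
  L1: frame=0x36 idx=12 entry=0x3A007 [P=1 RW=1 US=1 PS=0]
  L2: frame=0x3A idx=20 entry=0x3D007 [P=1 RW=1 US=1 PS=0]
  ✓ 0x3D968  — 3 lookups
#1 VA=0x7C321A6F9 (r,kernel):
  L0: frame=0x35 idx=31 entry=0x3E007 [P=1 RW=1 US=1 PS=0]
  L1: frame=0x3E idx=25 entry=0x41007 [P=1 RW=1 US=1 PS=0]
  L2: frame=0x41 idx=26 entry=0x42007 [P=1 RW=1 US=1 PS=0]
  ✓ 0x426F9  — 3 lookups
#2 VA=0x3C1817BA7 (r,kernel):
  L0: frame=0x35 idx=15 entry=0x46007 [P=1 RW=1 US=1 PS=0]
  L1: frame=0x46 idx=12 entry=0x4A007 [P=1 RW=1 US=1 PS=0]
  L2: frame=0x4A idx=23 entry=0x4C007 [P=1 RW=1 US=1 PS=0]
  ✓ 0x4CBA7  — 3 lookups

Access #1 PA: 0x426F9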